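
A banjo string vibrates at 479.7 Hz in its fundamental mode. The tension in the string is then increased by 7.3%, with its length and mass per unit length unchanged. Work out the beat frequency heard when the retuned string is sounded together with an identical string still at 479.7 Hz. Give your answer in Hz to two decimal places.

17.20 Hz

For a string, f ∝ √T, so the new frequency is 479.7·√1.073 = 496.9007 Hz.
f_beat = |496.9007 − 479.7| = 17.20 Hz.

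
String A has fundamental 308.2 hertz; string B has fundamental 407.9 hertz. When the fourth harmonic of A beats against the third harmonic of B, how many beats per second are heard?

9.1 Hz

Fourth harmonic of the first: 4·308.2 = 1232.8 Hz.
Third harmonic of the second: 3·407.9 = 1223.7 Hz.
f_beat = |1232.8 − 1223.7| = 9.1 Hz.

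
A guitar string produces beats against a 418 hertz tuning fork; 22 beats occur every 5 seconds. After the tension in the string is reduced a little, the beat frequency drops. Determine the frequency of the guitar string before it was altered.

Beat frequency = 22/5 = 4.4 Hz.
|f − 418| = 4.4, so the guitar string was at either 413.6 Hz or 422.4 Hz.
Lower tension means lower frequency; the adjustment lowers the guitar string's frequency.
The beat rate fell, so the adjustment moved the guitar string toward 418 Hz — it must have started above the reference.

422.4 Hz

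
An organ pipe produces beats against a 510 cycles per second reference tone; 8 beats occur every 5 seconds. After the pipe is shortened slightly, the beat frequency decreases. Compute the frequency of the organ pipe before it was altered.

508.4 Hz

Beat frequency = 8/5 = 1.6 Hz.
|f − 510| = 1.6, so the organ pipe was at either 508.4 Hz or 511.6 Hz.
A shorter pipe has a higher fundamental; the adjustment raises the organ pipe's frequency.
The beat rate fell, so the adjustment moved the organ pipe toward 510 Hz — it must have started below the reference.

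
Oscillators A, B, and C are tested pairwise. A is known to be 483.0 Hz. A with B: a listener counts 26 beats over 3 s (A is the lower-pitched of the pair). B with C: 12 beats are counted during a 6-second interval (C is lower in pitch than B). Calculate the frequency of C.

A–B: Beat frequency = 26/3 = 8.6667 Hz.
B is above A, so f_B = 483.0 + 8.6667 = 491.6667 Hz.
B–C: Beat frequency = 12/6 = 2 Hz.
C is below B, so f_C = 491.6667 − 2 = 489.6667 Hz.

489.6667 Hz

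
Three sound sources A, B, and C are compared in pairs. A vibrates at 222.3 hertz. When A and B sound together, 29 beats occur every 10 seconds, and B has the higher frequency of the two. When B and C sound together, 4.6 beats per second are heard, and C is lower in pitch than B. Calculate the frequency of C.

220.6 Hz

A–B: Beat frequency = 29/10 = 2.9 Hz.
B is above A, so f_B = 222.3 + 2.9 = 225.2 Hz.
C is below B, so f_C = 225.2 − 4.6 = 220.6 Hz.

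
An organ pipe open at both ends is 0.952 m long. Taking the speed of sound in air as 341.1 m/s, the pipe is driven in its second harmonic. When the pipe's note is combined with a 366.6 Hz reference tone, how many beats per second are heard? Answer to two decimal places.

8.30 Hz

Open pipe: f_n = n·v/(2L) = 2·341.1/(2·0.952) = 358.2983 Hz.
f_beat = |358.2983 − 366.6| = 8.30 Hz.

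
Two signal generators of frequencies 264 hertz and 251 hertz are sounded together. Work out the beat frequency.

13 Hz

The beat frequency equals the magnitude of the frequency difference.
|264 − 251| = 13 Hz.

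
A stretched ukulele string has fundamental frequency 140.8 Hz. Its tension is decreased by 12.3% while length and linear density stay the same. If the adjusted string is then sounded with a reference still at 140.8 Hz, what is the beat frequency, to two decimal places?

8.94 Hz

For a string, f ∝ √T, so the new frequency is 140.8·√0.877 = 131.8568 Hz.
f_beat = |131.8568 − 140.8| = 8.94 Hz.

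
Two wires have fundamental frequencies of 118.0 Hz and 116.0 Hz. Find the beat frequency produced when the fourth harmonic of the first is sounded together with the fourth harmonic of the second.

Fourth harmonic of the first: 4·118.0 = 472.0 Hz.
Fourth harmonic of the second: 4·116.0 = 464.0 Hz.
f_beat = |472.0 − 464.0| = 8.0 Hz.

8.0 Hz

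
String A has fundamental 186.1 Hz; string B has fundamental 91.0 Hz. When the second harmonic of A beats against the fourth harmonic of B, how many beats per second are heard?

Second harmonic of the first: 2·186.1 = 372.2 Hz.
Fourth harmonic of the second: 4·91.0 = 364.0 Hz.
f_beat = |372.2 − 364.0| = 8.2 Hz.

8.2 Hz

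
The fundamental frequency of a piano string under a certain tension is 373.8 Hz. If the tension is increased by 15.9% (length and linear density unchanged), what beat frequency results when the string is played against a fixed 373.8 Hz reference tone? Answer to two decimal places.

28.62 Hz

For a string, f ∝ √T, so the new frequency is 373.8·√1.159 = 402.4214 Hz.
f_beat = |402.4214 − 373.8| = 28.62 Hz.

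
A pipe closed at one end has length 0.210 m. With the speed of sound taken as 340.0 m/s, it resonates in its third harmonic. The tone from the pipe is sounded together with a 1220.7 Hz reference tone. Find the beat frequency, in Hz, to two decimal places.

6.41 Hz

Closed pipe (odd harmonics): f_n = n·v/(4L) = 3·340.0/(4·0.210) = 1214.2857 Hz.
f_beat = |1214.2857 − 1220.7| = 6.41 Hz.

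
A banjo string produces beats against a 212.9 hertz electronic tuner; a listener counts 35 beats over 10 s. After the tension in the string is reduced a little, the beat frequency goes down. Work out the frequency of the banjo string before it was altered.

Beat frequency = 35/10 = 3.5 Hz.
|f − 212.9| = 3.5, so the banjo string was at either 209.4 Hz or 216.4 Hz.
Lower tension means lower frequency; the adjustment lowers the banjo string's frequency.
The beat rate fell, so the adjustment moved the banjo string toward 212.9 Hz — it must have started above the reference.

216.4 Hz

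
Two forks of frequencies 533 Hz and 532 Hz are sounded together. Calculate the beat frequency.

1 Hz

The beat frequency equals the magnitude of the frequency difference.
|533 − 532| = 1 Hz.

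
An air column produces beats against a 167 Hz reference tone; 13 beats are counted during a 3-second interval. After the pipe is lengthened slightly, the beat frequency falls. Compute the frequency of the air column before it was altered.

Beat frequency = 13/3 = 4.3333 Hz.
|f − 167| = 4.3333, so the air column was at either 162.6667 Hz or 171.3333 Hz.
A longer pipe has a lower fundamental; the adjustment lowers the air column's frequency.
The beat rate fell, so the adjustment moved the air column toward 167 Hz — it must have started above the reference.

171.3333 Hz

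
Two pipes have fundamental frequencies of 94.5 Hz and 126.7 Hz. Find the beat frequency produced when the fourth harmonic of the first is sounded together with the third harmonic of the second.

Fourth harmonic of the first: 4·94.5 = 378.0 Hz.
Third harmonic of the second: 3·126.7 = 380.1 Hz.
f_beat = |378.0 − 380.1| = 2.1 Hz.

2.1 Hz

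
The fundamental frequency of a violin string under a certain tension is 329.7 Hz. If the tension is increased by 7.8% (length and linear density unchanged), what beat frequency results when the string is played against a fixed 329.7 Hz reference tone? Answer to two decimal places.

12.62 Hz

For a string, f ∝ √T, so the new frequency is 329.7·√1.078 = 342.3169 Hz.
f_beat = |342.3169 − 329.7| = 12.62 Hz.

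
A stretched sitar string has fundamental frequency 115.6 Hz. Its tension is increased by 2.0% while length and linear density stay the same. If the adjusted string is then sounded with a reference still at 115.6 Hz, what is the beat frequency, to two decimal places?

1.15 Hz

For a string, f ∝ √T, so the new frequency is 115.6·√1.020 = 116.7503 Hz.
f_beat = |116.7503 − 115.6| = 1.15 Hz.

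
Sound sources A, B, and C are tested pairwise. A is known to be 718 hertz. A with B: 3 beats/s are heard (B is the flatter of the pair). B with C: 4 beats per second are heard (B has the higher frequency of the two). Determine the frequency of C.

B is below A, so f_B = 718 − 3 = 715 Hz.
C is below B, so f_C = 715 − 4 = 711 Hz.

711 Hz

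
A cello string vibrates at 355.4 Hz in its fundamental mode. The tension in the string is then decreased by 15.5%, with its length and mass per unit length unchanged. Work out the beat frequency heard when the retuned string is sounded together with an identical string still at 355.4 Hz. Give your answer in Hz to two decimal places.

28.70 Hz

For a string, f ∝ √T, so the new frequency is 355.4·√0.845 = 326.6975 Hz.
f_beat = |326.6975 − 355.4| = 28.70 Hz.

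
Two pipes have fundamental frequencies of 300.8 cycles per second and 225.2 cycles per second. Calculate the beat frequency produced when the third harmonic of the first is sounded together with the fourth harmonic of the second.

Third harmonic of the first: 3·300.8 = 902.4 Hz.
Fourth harmonic of the second: 4·225.2 = 900.8 Hz.
f_beat = |902.4 − 900.8| = 1.6 Hz.

1.6 Hz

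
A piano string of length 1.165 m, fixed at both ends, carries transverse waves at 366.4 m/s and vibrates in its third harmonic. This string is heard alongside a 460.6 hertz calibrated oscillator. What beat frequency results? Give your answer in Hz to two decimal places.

11.16 Hz

For a string fixed at both ends, f_n = n·v/(2L) = 3·366.4/(2·1.165) = 471.7597 Hz.
f_beat = |471.7597 − 460.6| = 11.16 Hz.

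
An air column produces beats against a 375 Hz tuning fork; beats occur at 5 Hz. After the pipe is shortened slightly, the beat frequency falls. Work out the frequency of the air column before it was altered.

|f − 375| = 5, so the air column was at either 370 Hz or 380 Hz.
A shorter pipe has a higher fundamental; the adjustment raises the air column's frequency.
The beat rate fell, so the adjustment moved the air column toward 375 Hz — it must have started below the reference.

370 Hz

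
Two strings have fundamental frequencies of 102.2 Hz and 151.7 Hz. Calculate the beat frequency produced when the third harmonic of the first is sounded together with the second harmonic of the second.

Third harmonic of the first: 3·102.2 = 306.6 Hz.
Second harmonic of the second: 2·151.7 = 303.4 Hz.
f_beat = |306.6 − 303.4| = 3.2 Hz.

3.2 Hz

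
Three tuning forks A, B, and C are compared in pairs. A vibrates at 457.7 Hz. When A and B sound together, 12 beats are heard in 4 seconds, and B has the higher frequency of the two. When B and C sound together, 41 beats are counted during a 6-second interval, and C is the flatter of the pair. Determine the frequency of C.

453.8667 Hz

A–B: Beat frequency = 12/4 = 3 Hz.
B is above A, so f_B = 457.7 + 3 = 460.7 Hz.
B–C: Beat frequency = 41/6 = 6.8333 Hz.
C is below B, so f_C = 460.7 − 6.8333 = 453.8667 Hz.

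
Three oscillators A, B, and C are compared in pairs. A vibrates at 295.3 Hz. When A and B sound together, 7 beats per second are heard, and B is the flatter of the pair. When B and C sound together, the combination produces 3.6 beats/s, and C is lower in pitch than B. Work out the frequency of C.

B is below A, so f_B = 295.3 − 7 = 288.3 Hz.
C is below B, so f_C = 288.3 − 3.6 = 284.7 Hz.

284.7 Hz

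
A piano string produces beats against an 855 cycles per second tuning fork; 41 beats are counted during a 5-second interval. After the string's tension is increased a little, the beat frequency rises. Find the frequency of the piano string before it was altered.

Beat frequency = 41/5 = 8.2 Hz.
|f − 855| = 8.2, so the piano string was at either 846.8 Hz or 863.2 Hz.
Higher tension means higher frequency; the adjustment raises the piano string's frequency.
The beat rate rose, so the adjustment moved the piano string further from 855 Hz — it was already above the reference.

863.2 Hz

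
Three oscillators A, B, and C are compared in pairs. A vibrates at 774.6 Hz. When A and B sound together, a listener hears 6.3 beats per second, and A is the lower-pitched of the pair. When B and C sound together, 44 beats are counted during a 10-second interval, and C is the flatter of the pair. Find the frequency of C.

776.5 Hz

B is above A, so f_B = 774.6 + 6.3 = 780.9 Hz.
B–C: Beat frequency = 44/10 = 4.4 Hz.
C is below B, so f_C = 780.9 − 4.4 = 776.5 Hz.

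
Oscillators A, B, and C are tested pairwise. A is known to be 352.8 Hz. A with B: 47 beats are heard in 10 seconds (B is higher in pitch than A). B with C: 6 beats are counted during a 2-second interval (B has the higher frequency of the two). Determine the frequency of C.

A–B: Beat frequency = 47/10 = 4.7 Hz.
B is above A, so f_B = 352.8 + 4.7 = 357.5 Hz.
B–C: Beat frequency = 6/2 = 3 Hz.
C is below B, so f_C = 357.5 − 3 = 354.5 Hz.

354.5 Hz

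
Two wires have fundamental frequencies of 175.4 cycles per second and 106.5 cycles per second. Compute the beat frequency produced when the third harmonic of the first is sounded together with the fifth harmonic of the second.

6.3 Hz

Third harmonic of the first: 3·175.4 = 526.2 Hz.
Fifth harmonic of the second: 5·106.5 = 532.5 Hz.
f_beat = |526.2 − 532.5| = 6.3 Hz.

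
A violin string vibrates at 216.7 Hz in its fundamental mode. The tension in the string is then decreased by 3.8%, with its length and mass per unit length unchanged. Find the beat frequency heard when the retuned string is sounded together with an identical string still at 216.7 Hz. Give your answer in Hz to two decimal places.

For a string, f ∝ √T, so the new frequency is 216.7·√0.962 = 212.5428 Hz.
f_beat = |212.5428 − 216.7| = 4.16 Hz.

4.16 Hz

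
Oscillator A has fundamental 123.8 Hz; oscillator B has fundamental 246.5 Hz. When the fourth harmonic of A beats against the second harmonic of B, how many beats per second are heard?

2.2 Hz

Fourth harmonic of the first: 4·123.8 = 495.2 Hz.
Second harmonic of the second: 2·246.5 = 493.0 Hz.
f_beat = |495.2 − 493.0| = 2.2 Hz.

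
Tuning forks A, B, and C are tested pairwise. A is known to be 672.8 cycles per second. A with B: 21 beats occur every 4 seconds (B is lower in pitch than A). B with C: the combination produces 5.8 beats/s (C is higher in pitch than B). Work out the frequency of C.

A–B: Beat frequency = 21/4 = 5.25 Hz.
B is below A, so f_B = 672.8 − 5.25 = 667.55 Hz.
C is above B, so f_C = 667.55 + 5.8 = 673.35 Hz.

673.35 Hz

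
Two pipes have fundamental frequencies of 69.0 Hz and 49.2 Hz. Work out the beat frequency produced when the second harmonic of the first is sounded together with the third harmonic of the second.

Second harmonic of the first: 2·69.0 = 138.0 Hz.
Third harmonic of the second: 3·49.2 = 147.6 Hz.
f_beat = |138.0 − 147.6| = 9.6 Hz.

9.6 Hz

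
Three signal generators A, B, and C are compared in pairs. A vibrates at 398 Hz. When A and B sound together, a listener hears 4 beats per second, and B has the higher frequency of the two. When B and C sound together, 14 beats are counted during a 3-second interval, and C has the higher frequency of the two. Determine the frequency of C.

406.6667 Hz

B is above A, so f_B = 398 + 4 = 402 Hz.
B–C: Beat frequency = 14/3 = 4.6667 Hz.
C is above B, so f_C = 402 + 4.6667 = 406.6667 Hz.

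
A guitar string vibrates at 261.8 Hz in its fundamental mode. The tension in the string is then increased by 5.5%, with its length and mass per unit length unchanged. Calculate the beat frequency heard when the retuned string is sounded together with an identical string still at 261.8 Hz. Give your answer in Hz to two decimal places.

7.10 Hz

For a string, f ∝ √T, so the new frequency is 261.8·√1.055 = 268.9031 Hz.
f_beat = |268.9031 − 261.8| = 7.10 Hz.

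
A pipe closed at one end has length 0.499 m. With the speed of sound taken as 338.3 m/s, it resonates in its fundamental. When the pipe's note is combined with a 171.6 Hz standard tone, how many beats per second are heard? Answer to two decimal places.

Closed pipe (odd harmonics): f_n = n·v/(4L) = 1·338.3/(4·0.499) = 169.4890 Hz.
f_beat = |169.4890 − 171.6| = 2.11 Hz.

2.11 Hz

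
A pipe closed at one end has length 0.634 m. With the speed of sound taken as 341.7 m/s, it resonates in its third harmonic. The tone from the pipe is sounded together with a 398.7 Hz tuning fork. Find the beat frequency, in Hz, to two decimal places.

5.52 Hz

Closed pipe (odd harmonics): f_n = n·v/(4L) = 3·341.7/(4·0.634) = 404.2192 Hz.
f_beat = |404.2192 − 398.7| = 5.52 Hz.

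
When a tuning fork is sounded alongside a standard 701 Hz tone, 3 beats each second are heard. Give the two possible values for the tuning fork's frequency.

698 Hz or 704 Hz

|f − 701| = 3, so f = 701 ± 3.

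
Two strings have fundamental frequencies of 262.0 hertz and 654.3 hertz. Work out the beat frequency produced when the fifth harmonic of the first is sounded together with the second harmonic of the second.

1.4 Hz

Fifth harmonic of the first: 5·262.0 = 1310.0 Hz.
Second harmonic of the second: 2·654.3 = 1308.6 Hz.
f_beat = |1310.0 − 1308.6| = 1.4 Hz.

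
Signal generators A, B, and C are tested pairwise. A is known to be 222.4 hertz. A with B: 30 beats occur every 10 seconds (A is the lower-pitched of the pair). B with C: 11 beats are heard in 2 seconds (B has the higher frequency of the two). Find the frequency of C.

219.9 Hz

A–B: Beat frequency = 30/10 = 3 Hz.
B is above A, so f_B = 222.4 + 3 = 225.4 Hz.
B–C: Beat frequency = 11/2 = 5.5 Hz.
C is below B, so f_C = 225.4 − 5.5 = 219.9 Hz.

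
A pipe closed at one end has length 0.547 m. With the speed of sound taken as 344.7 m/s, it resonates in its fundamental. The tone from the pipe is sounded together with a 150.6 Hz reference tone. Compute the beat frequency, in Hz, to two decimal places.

6.94 Hz

Closed pipe (odd harmonics): f_n = n·v/(4L) = 1·344.7/(4·0.547) = 157.5411 Hz.
f_beat = |157.5411 − 150.6| = 6.94 Hz.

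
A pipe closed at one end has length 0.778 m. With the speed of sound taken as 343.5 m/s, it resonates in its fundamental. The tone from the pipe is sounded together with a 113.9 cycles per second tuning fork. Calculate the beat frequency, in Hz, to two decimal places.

Closed pipe (odd harmonics): f_n = n·v/(4L) = 1·343.5/(4·0.778) = 110.3792 Hz.
f_beat = |110.3792 − 113.9| = 3.52 Hz.

3.52 Hz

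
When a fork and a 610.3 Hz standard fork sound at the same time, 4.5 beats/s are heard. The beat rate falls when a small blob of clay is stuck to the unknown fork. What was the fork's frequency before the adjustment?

614.8 Hz

|f − 610.3| = 4.5, so the fork was at either 605.8 Hz or 614.8 Hz.
Adding mass to a fork lowers its frequency; the adjustment lowers the fork's frequency.
The beat rate fell, so the adjustment moved the fork toward 610.3 Hz — it must have started above the reference.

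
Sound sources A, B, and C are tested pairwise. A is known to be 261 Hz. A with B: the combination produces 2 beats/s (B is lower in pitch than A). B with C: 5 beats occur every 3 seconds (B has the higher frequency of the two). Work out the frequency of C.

257.3333 Hz

B is below A, so f_B = 261 − 2 = 259 Hz.
B–C: Beat frequency = 5/3 = 1.6667 Hz.
C is below B, so f_C = 259 − 1.6667 = 257.3333 Hz.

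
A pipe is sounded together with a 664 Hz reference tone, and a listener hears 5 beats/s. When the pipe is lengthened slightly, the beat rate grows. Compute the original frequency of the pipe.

|f − 664| = 5, so the pipe was at either 659 Hz or 669 Hz.
A longer pipe has a lower fundamental; the adjustment lowers the pipe's frequency.
The beat rate rose, so the adjustment moved the pipe further from 664 Hz — it was already below the reference.

659 Hz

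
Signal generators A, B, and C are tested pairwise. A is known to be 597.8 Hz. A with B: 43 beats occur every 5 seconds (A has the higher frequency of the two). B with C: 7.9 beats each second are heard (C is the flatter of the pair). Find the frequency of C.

A–B: Beat frequency = 43/5 = 8.6 Hz.
B is below A, so f_B = 597.8 − 8.6 = 589.2 Hz.
C is below B, so f_C = 589.2 − 7.9 = 581.3 Hz.

581.3 Hz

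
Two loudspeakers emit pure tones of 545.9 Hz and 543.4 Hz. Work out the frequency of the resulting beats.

2.5 Hz

f_beat = |f₁ − f₂|.
|545.9 − 543.4| = 2.5 Hz.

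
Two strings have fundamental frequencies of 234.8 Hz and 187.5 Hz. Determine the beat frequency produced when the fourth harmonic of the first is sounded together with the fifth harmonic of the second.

1.7 Hz

Fourth harmonic of the first: 4·234.8 = 939.2 Hz.
Fifth harmonic of the second: 5·187.5 = 937.5 Hz.
f_beat = |939.2 − 937.5| = 1.7 Hz.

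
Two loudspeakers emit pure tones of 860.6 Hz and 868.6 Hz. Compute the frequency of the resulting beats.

The beat frequency equals the magnitude of the frequency difference.
|860.6 − 868.6| = 8 Hz.

8 Hz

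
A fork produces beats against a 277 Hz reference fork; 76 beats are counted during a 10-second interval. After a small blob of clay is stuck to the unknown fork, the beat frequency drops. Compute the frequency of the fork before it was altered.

284.6 Hz

Beat frequency = 76/10 = 7.6 Hz.
|f − 277| = 7.6, so the fork was at either 269.4 Hz or 284.6 Hz.
Adding mass to a fork lowers its frequency; the adjustment lowers the fork's frequency.
The beat rate fell, so the adjustment moved the fork toward 277 Hz — it must have started above the reference.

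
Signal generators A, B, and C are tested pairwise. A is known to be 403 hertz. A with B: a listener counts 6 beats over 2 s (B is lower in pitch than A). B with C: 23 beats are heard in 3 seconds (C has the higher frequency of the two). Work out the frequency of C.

A–B: Beat frequency = 6/2 = 3 Hz.
B is below A, so f_B = 403 − 3 = 400 Hz.
B–C: Beat frequency = 23/3 = 7.6667 Hz.
C is above B, so f_C = 400 + 7.6667 = 407.6667 Hz.

407.6667 Hz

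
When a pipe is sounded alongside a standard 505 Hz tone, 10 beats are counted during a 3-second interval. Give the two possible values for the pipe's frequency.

501.6667 Hz or 508.3333 Hz

Beat frequency = 10/3 = 3.3333 Hz.
|f − 505| = 3.3333, so f = 505 ± 3.3333.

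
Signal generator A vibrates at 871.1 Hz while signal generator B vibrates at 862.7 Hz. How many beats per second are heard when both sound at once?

f_beat = |f₁ − f₂|.
|871.1 − 862.7| = 8.4 Hz.

8.4 Hz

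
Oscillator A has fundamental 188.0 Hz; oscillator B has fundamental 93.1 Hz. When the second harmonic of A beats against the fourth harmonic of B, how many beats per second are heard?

3.6 Hz

Second harmonic of the first: 2·188.0 = 376.0 Hz.
Fourth harmonic of the second: 4·93.1 = 372.4 Hz.
f_beat = |376.0 − 372.4| = 3.6 Hz.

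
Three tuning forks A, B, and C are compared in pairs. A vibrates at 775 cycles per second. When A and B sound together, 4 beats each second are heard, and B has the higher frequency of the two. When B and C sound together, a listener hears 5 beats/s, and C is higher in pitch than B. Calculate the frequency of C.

B is above A, so f_B = 775 + 4 = 779 Hz.
C is above B, so f_C = 779 + 5 = 784 Hz.

784 Hz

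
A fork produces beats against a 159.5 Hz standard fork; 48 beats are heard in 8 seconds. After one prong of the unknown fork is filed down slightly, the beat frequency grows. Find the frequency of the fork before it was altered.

Beat frequency = 48/8 = 6 Hz.
|f − 159.5| = 6, so the fork was at either 153.5 Hz or 165.5 Hz.
Filing a prong removes mass and raises the fork's frequency; the adjustment raises the fork's frequency.
The beat rate rose, so the adjustment moved the fork further from 159.5 Hz — it was already above the reference.

165.5 Hz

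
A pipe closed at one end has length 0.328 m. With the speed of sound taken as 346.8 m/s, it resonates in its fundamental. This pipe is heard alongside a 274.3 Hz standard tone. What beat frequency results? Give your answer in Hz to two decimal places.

Closed pipe (odd harmonics): f_n = n·v/(4L) = 1·346.8/(4·0.328) = 264.3293 Hz.
f_beat = |264.3293 − 274.3| = 9.97 Hz.

9.97 Hz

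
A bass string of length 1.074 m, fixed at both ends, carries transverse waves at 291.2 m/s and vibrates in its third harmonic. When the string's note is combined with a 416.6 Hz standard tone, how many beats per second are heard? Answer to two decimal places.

For a string fixed at both ends, f_n = n·v/(2L) = 3·291.2/(2·1.074) = 406.7039 Hz.
f_beat = |406.7039 − 416.6| = 9.90 Hz.

9.90 Hz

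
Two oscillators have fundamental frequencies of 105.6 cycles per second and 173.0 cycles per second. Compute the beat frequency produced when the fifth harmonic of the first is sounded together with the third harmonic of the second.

Fifth harmonic of the first: 5·105.6 = 528.0 Hz.
Third harmonic of the second: 3·173.0 = 519.0 Hz.
f_beat = |528.0 − 519.0| = 9.0 Hz.

9.0 Hz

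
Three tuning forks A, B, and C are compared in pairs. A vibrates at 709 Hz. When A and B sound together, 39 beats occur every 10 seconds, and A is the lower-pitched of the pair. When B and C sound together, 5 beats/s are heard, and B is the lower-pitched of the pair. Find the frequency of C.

A–B: Beat frequency = 39/10 = 3.9 Hz.
B is above A, so f_B = 709 + 3.9 = 712.9 Hz.
C is above B, so f_C = 712.9 + 5 = 717.9 Hz.

717.9 Hz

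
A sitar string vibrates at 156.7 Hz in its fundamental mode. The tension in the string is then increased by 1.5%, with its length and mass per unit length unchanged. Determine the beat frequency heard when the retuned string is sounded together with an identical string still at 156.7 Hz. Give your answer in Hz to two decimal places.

1.17 Hz

For a string, f ∝ √T, so the new frequency is 156.7·√1.015 = 157.8709 Hz.
f_beat = |157.8709 − 156.7| = 1.17 Hz.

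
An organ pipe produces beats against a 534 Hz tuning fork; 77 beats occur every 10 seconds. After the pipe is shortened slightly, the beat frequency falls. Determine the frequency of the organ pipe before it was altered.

526.3 Hz

Beat frequency = 77/10 = 7.7 Hz.
|f − 534| = 7.7, so the organ pipe was at either 526.3 Hz or 541.7 Hz.
A shorter pipe has a higher fundamental; the adjustment raises the organ pipe's frequency.
The beat rate fell, so the adjustment moved the organ pipe toward 534 Hz — it must have started below the reference.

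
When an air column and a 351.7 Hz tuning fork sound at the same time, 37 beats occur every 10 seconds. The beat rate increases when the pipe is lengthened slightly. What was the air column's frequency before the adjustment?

348 Hz

Beat frequency = 37/10 = 3.7 Hz.
|f − 351.7| = 3.7, so the air column was at either 348 Hz or 355.4 Hz.
A longer pipe has a lower fundamental; the adjustment lowers the air column's frequency.
The beat rate rose, so the adjustment moved the air column further from 351.7 Hz — it was already below the reference.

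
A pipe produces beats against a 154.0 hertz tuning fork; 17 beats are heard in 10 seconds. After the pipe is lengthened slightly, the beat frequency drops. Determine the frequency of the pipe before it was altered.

155.7 Hz

Beat frequency = 17/10 = 1.7 Hz.
|f − 154.0| = 1.7, so the pipe was at either 152.3 Hz or 155.7 Hz.
A longer pipe has a lower fundamental; the adjustment lowers the pipe's frequency.
The beat rate fell, so the adjustment moved the pipe toward 154.0 Hz — it must have started above the reference.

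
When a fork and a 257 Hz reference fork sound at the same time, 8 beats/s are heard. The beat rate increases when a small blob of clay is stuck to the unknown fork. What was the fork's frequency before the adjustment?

249 Hz

|f − 257| = 8, so the fork was at either 249 Hz or 265 Hz.
Adding mass to a fork lowers its frequency; the adjustment lowers the fork's frequency.
The beat rate rose, so the adjustment moved the fork further from 257 Hz — it was already below the reference.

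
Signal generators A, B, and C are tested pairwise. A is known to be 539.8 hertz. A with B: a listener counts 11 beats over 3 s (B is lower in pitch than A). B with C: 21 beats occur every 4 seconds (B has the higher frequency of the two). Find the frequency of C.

A–B: Beat frequency = 11/3 = 3.6667 Hz.
B is below A, so f_B = 539.8 − 3.6667 = 536.1333 Hz.
B–C: Beat frequency = 21/4 = 5.25 Hz.
C is below B, so f_C = 536.1333 − 5.25 = 530.8833 Hz.

530.8833 Hz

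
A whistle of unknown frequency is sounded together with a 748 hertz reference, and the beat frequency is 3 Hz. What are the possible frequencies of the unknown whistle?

745 Hz or 751 Hz

|f − 748| = 3, so f = 748 ± 3.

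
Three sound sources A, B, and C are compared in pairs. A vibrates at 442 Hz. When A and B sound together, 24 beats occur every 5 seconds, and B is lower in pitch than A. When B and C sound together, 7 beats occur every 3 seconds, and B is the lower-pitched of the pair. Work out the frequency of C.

439.5333 Hz

A–B: Beat frequency = 24/5 = 4.8 Hz.
B is below A, so f_B = 442 − 4.8 = 437.2 Hz.
B–C: Beat frequency = 7/3 = 2.3333 Hz.
C is above B, so f_C = 437.2 + 2.3333 = 439.5333 Hz.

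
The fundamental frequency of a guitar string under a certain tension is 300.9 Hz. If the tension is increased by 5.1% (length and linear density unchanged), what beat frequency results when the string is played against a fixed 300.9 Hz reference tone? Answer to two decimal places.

7.58 Hz

For a string, f ∝ √T, so the new frequency is 300.9·√1.051 = 308.4775 Hz.
f_beat = |308.4775 − 300.9| = 7.58 Hz.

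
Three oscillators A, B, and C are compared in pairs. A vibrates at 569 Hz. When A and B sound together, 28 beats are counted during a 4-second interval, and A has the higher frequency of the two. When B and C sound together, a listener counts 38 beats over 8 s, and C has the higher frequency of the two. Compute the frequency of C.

566.75 Hz

A–B: Beat frequency = 28/4 = 7 Hz.
B is below A, so f_B = 569 − 7 = 562 Hz.
B–C: Beat frequency = 38/8 = 4.75 Hz.
C is above B, so f_C = 562 + 4.75 = 566.75 Hz.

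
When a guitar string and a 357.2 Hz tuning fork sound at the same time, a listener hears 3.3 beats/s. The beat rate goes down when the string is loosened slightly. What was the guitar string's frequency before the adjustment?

360.5 Hz

|f − 357.2| = 3.3, so the guitar string was at either 353.9 Hz or 360.5 Hz.
Reducing tension lowers a string's frequency; the adjustment lowers the guitar string's frequency.
The beat rate fell, so the adjustment moved the guitar string toward 357.2 Hz — it must have started above the reference.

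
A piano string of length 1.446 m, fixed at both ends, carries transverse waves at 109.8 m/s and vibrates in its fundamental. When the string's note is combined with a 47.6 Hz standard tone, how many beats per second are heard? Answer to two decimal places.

9.63 Hz

For a string fixed at both ends, f_n = n·v/(2L) = 1·109.8/(2·1.446) = 37.9668 Hz.
f_beat = |37.9668 − 47.6| = 9.63 Hz.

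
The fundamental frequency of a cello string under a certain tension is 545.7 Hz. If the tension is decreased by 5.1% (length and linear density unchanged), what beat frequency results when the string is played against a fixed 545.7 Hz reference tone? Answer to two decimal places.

14.10 Hz

For a string, f ∝ √T, so the new frequency is 545.7·√0.949 = 531.6026 Hz.
f_beat = |531.6026 − 545.7| = 14.10 Hz.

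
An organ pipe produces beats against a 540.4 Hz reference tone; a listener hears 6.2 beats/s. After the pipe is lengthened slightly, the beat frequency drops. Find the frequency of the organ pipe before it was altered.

|f − 540.4| = 6.2, so the organ pipe was at either 534.2 Hz or 546.6 Hz.
A longer pipe has a lower fundamental; the adjustment lowers the organ pipe's frequency.
The beat rate fell, so the adjustment moved the organ pipe toward 540.4 Hz — it must have started above the reference.

546.6 Hz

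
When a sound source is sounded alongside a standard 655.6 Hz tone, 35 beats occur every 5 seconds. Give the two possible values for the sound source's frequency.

Beat frequency = 35/5 = 7 Hz.
|f − 655.6| = 7, so f = 655.6 ± 7.

648.6 Hz or 662.6 Hz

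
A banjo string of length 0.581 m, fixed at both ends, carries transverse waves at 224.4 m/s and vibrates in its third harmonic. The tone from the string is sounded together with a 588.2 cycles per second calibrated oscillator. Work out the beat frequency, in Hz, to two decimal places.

For a string fixed at both ends, f_n = n·v/(2L) = 3·224.4/(2·0.581) = 579.3460 Hz.
f_beat = |579.3460 − 588.2| = 8.85 Hz.

8.85 Hz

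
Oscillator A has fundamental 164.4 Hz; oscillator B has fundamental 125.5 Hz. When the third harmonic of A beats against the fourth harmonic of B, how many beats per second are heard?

8.8 Hz

Third harmonic of the first: 3·164.4 = 493.2 Hz.
Fourth harmonic of the second: 4·125.5 = 502.0 Hz.
f_beat = |493.2 − 502.0| = 8.8 Hz.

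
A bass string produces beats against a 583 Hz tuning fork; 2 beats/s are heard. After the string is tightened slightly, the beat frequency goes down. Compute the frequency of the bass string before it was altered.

|f − 583| = 2, so the bass string was at either 581 Hz or 585 Hz.
Increasing tension raises a string's frequency; the adjustment raises the bass string's frequency.
The beat rate fell, so the adjustment moved the bass string toward 583 Hz — it must have started below the reference.

581 Hz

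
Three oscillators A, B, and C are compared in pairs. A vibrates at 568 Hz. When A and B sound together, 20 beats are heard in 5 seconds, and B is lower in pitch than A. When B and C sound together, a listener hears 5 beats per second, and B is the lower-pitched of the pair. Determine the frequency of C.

569 Hz

A–B: Beat frequency = 20/5 = 4 Hz.
B is below A, so f_B = 568 − 4 = 564 Hz.
C is above B, so f_C = 564 + 5 = 569 Hz.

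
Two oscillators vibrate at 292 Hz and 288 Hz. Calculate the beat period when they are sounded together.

f_beat = |292 − 288| = 4 Hz.
Beat period T = 1 / f_beat = 1 / 4 s.

0.250 s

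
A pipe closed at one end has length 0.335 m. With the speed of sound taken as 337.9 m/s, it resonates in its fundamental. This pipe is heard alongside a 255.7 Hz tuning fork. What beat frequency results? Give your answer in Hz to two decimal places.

Closed pipe (odd harmonics): f_n = n·v/(4L) = 1·337.9/(4·0.335) = 252.1642 Hz.
f_beat = |252.1642 − 255.7| = 3.54 Hz.

3.54 Hz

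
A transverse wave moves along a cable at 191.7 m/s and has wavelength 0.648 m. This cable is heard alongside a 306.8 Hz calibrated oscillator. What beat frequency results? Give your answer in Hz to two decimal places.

Source frequency f = v/λ = 191.7/0.648 = 295.8333 Hz.
f_beat = |295.8333 − 306.8| = 10.97 Hz.

10.97 Hz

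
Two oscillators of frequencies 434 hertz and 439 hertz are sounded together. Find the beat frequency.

5 Hz

f_beat = |f₁ − f₂|.
|434 − 439| = 5 Hz.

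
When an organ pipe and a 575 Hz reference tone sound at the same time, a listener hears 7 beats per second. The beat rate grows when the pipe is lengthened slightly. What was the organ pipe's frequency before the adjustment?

568 Hz

|f − 575| = 7, so the organ pipe was at either 568 Hz or 582 Hz.
A longer pipe has a lower fundamental; the adjustment lowers the organ pipe's frequency.
The beat rate rose, so the adjustment moved the organ pipe further from 575 Hz — it was already below the reference.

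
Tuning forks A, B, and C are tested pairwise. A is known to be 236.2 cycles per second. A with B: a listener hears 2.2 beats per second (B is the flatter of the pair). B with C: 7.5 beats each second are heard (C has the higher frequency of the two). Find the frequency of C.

241.5 Hz

B is below A, so f_B = 236.2 − 2.2 = 234 Hz.
C is above B, so f_C = 234 + 7.5 = 241.5 Hz.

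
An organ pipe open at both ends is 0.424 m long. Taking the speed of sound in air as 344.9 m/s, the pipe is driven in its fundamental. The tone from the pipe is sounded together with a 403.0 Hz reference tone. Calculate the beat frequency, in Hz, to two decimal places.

Open pipe: f_n = n·v/(2L) = 1·344.9/(2·0.424) = 406.7217 Hz.
f_beat = |406.7217 − 403.0| = 3.72 Hz.

3.72 Hz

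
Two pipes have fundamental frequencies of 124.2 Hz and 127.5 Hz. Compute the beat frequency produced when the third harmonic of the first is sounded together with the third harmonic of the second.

9.9 Hz

Third harmonic of the first: 3·124.2 = 372.6 Hz.
Third harmonic of the second: 3·127.5 = 382.5 Hz.
f_beat = |372.6 − 382.5| = 9.9 Hz.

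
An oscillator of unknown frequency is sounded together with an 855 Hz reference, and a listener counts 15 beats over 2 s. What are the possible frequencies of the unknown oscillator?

847.5 Hz or 862.5 Hz

Beat frequency = 15/2 = 7.5 Hz.
|f − 855| = 7.5, so f = 855 ± 7.5.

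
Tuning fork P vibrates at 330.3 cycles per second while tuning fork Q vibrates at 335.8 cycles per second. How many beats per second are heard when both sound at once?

5.5 Hz

The beat frequency equals the magnitude of the frequency difference.
|330.3 − 335.8| = 5.5 Hz.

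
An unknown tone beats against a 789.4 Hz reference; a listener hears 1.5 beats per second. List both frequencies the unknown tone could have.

787.9 Hz or 790.9 Hz

|f − 789.4| = 1.5, so f = 789.4 ± 1.5.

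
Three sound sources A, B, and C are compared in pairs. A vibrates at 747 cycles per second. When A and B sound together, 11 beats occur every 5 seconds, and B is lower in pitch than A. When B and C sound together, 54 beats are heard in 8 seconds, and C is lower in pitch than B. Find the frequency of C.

738.05 Hz

A–B: Beat frequency = 11/5 = 2.2 Hz.
B is below A, so f_B = 747 − 2.2 = 744.8 Hz.
B–C: Beat frequency = 54/8 = 6.75 Hz.
C is below B, so f_C = 744.8 − 6.75 = 738.05 Hz.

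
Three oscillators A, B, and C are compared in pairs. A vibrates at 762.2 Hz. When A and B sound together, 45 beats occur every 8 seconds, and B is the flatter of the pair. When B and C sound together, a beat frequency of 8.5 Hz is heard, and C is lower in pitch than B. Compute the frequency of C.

A–B: Beat frequency = 45/8 = 5.625 Hz.
B is below A, so f_B = 762.2 − 5.625 = 756.575 Hz.
C is below B, so f_C = 756.575 − 8.5 = 748.075 Hz.

748.075 Hz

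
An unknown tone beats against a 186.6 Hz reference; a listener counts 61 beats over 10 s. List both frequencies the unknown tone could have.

180.5 Hz or 192.7 Hz

Beat frequency = 61/10 = 6.1 Hz.
|f − 186.6| = 6.1, so f = 186.6 ± 6.1.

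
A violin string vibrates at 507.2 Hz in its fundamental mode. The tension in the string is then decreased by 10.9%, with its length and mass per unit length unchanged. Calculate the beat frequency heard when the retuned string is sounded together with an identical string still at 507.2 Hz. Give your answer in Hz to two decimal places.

28.44 Hz

For a string, f ∝ √T, so the new frequency is 507.2·√0.891 = 478.7603 Hz.
f_beat = |478.7603 − 507.2| = 28.44 Hz.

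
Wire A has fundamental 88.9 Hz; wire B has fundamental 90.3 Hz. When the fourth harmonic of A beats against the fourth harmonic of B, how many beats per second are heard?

Fourth harmonic of the first: 4·88.9 = 355.6 Hz.
Fourth harmonic of the second: 4·90.3 = 361.2 Hz.
f_beat = |355.6 − 361.2| = 5.6 Hz.

5.6 Hz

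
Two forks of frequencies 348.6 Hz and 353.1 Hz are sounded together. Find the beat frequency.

f_beat = |f₁ − f₂|.
|348.6 − 353.1| = 4.5 Hz.

4.5 Hz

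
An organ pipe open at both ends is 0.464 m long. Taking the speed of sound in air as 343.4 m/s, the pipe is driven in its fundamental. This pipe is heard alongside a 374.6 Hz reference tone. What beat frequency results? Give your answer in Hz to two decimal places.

4.56 Hz

Open pipe: f_n = n·v/(2L) = 1·343.4/(2·0.464) = 370.0431 Hz.
f_beat = |370.0431 − 374.6| = 4.56 Hz.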